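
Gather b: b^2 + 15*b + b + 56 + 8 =b^2 + 16*b + 64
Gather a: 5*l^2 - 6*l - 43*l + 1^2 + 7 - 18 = 5*l^2 - 49*l - 10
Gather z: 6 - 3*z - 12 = -3*z - 6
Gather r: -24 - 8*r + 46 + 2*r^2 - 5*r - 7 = 2*r^2 - 13*r + 15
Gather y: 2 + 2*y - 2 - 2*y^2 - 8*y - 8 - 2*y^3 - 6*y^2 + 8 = -2*y^3 - 8*y^2 - 6*y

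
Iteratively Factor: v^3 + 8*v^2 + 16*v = (v)*(v^2 + 8*v + 16) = v*(v + 4)*(v + 4)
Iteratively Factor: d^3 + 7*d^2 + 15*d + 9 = (d + 1)*(d^2 + 6*d + 9) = (d + 1)*(d + 3)*(d + 3)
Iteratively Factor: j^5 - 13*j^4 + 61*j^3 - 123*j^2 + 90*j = (j)*(j^4 - 13*j^3 + 61*j^2 - 123*j + 90) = j*(j - 3)*(j^3 - 10*j^2 + 31*j - 30) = j*(j - 5)*(j - 3)*(j^2 - 5*j + 6) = j*(j - 5)*(j - 3)^2*(j - 2)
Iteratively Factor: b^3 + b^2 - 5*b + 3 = (b - 1)*(b^2 + 2*b - 3) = (b - 1)^2*(b + 3)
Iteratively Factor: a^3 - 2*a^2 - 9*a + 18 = (a - 3)*(a^2 + a - 6) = (a - 3)*(a + 3)*(a - 2)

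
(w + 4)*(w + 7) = w^2 + 11*w + 28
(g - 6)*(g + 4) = g^2 - 2*g - 24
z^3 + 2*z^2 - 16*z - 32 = (z - 4)*(z + 2)*(z + 4)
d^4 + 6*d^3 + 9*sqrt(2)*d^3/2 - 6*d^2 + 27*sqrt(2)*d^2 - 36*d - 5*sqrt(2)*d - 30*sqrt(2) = (d + 6)*(d - sqrt(2))*(d + sqrt(2)/2)*(d + 5*sqrt(2))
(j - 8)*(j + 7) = j^2 - j - 56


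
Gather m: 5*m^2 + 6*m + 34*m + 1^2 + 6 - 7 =5*m^2 + 40*m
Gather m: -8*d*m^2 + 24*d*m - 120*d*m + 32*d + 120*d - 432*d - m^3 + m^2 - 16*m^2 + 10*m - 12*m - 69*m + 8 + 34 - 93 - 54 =-280*d - m^3 + m^2*(-8*d - 15) + m*(-96*d - 71) - 105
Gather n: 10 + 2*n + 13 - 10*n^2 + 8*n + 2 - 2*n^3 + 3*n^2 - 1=-2*n^3 - 7*n^2 + 10*n + 24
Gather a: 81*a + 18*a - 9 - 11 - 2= 99*a - 22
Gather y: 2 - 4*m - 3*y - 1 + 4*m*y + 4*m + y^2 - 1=y^2 + y*(4*m - 3)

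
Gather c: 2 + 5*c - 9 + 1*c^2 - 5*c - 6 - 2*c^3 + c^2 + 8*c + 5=-2*c^3 + 2*c^2 + 8*c - 8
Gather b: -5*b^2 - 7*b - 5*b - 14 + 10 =-5*b^2 - 12*b - 4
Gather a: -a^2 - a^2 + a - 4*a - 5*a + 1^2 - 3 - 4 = -2*a^2 - 8*a - 6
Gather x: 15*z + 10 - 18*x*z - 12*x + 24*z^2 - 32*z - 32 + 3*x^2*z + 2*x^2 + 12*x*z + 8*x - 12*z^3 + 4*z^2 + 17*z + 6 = x^2*(3*z + 2) + x*(-6*z - 4) - 12*z^3 + 28*z^2 - 16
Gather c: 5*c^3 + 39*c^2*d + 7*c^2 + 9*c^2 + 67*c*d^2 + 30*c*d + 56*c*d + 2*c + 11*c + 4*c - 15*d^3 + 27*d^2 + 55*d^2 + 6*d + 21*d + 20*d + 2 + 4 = 5*c^3 + c^2*(39*d + 16) + c*(67*d^2 + 86*d + 17) - 15*d^3 + 82*d^2 + 47*d + 6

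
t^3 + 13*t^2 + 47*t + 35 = (t + 1)*(t + 5)*(t + 7)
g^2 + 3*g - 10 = (g - 2)*(g + 5)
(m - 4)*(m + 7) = m^2 + 3*m - 28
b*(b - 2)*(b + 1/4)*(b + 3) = b^4 + 5*b^3/4 - 23*b^2/4 - 3*b/2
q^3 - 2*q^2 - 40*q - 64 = (q - 8)*(q + 2)*(q + 4)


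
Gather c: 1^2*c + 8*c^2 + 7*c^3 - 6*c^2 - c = 7*c^3 + 2*c^2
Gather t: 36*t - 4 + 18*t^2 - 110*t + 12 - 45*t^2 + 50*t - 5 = -27*t^2 - 24*t + 3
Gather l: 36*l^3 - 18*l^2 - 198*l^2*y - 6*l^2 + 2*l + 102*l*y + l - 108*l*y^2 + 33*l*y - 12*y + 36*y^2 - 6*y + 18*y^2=36*l^3 + l^2*(-198*y - 24) + l*(-108*y^2 + 135*y + 3) + 54*y^2 - 18*y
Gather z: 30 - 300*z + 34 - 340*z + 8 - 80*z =72 - 720*z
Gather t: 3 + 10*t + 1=10*t + 4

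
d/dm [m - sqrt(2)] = 1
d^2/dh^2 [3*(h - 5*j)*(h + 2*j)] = 6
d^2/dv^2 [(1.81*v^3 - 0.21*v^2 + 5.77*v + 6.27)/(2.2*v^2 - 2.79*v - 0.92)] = (1.4210854715202e-14*v^5 - 2.8421709430404e-14*v^4 + 88.780962*v^3 + 207.406008*v^2 - 151.648776*v + 93.017214)/(10.648*v^6 - 40.5108*v^5 + 38.01666*v^4 + 12.164121*v^3 - 15.897876*v^2 - 7.084368*v - 0.778688)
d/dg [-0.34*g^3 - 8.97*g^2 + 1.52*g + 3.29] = -1.02*g^2 - 17.94*g + 1.52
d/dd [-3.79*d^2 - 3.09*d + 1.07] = -7.58*d - 3.09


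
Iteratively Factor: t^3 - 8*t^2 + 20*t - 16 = (t - 2)*(t^2 - 6*t + 8) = (t - 4)*(t - 2)*(t - 2)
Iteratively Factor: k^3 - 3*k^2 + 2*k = (k - 2)*(k^2 - k) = (k - 2)*(k - 1)*(k)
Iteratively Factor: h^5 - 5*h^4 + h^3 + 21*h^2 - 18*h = (h + 2)*(h^4 - 7*h^3 + 15*h^2 - 9*h) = (h - 3)*(h + 2)*(h^3 - 4*h^2 + 3*h) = (h - 3)*(h - 1)*(h + 2)*(h^2 - 3*h) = h*(h - 3)*(h - 1)*(h + 2)*(h - 3)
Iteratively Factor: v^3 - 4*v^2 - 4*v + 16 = (v - 4)*(v^2 - 4) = (v - 4)*(v - 2)*(v + 2)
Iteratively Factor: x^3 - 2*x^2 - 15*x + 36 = (x - 3)*(x^2 + x - 12) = (x - 3)*(x + 4)*(x - 3)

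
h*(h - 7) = h^2 - 7*h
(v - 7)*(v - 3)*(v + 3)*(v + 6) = v^4 - v^3 - 51*v^2 + 9*v + 378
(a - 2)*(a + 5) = a^2 + 3*a - 10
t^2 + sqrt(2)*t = t*(t + sqrt(2))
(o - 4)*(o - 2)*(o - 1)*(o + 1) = o^4 - 6*o^3 + 7*o^2 + 6*o - 8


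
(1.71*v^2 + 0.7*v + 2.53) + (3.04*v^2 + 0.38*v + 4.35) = 4.75*v^2 + 1.08*v + 6.88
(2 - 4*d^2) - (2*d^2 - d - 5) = -6*d^2 + d + 7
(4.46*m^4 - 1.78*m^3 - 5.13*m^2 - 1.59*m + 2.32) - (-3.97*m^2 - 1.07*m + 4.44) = 4.46*m^4 - 1.78*m^3 - 1.16*m^2 - 0.52*m - 2.12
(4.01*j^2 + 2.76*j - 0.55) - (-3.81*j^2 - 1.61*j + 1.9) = 7.82*j^2 + 4.37*j - 2.45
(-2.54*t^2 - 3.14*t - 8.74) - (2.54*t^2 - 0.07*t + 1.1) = -5.08*t^2 - 3.07*t - 9.84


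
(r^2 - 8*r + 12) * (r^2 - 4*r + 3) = r^4 - 12*r^3 + 47*r^2 - 72*r + 36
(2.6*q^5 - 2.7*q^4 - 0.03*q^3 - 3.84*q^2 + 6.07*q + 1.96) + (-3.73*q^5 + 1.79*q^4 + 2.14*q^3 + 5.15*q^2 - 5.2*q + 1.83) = -1.13*q^5 - 0.91*q^4 + 2.11*q^3 + 1.31*q^2 + 0.87*q + 3.79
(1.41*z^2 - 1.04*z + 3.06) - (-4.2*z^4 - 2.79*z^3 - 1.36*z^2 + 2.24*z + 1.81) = 4.2*z^4 + 2.79*z^3 + 2.77*z^2 - 3.28*z + 1.25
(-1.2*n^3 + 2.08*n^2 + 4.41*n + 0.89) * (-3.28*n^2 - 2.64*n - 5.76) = 3.936*n^5 - 3.6544*n^4 - 13.044*n^3 - 26.5424*n^2 - 27.7512*n - 5.1264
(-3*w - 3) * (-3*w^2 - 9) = 9*w^3 + 9*w^2 + 27*w + 27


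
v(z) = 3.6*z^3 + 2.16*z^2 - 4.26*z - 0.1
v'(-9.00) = 831.66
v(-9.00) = -2411.20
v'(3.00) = 105.90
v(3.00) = 103.76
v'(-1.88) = 25.79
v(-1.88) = -8.38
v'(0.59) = 2.05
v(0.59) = -1.12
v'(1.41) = 23.30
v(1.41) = 8.28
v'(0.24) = -2.60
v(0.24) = -0.95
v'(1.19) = 16.17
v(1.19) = 3.96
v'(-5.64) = 314.92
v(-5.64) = -553.23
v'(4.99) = 286.22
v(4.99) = 479.73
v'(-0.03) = -4.38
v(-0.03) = 0.03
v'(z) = 10.8*z^2 + 4.32*z - 4.26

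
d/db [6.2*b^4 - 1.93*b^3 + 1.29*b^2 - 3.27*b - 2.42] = 24.8*b^3 - 5.79*b^2 + 2.58*b - 3.27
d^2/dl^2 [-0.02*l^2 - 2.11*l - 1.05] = -0.0400000000000000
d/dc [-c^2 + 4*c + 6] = 4 - 2*c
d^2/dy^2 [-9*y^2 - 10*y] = -18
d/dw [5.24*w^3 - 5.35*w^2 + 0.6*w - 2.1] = 15.72*w^2 - 10.7*w + 0.6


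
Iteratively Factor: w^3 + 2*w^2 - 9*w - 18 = (w + 3)*(w^2 - w - 6) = (w - 3)*(w + 3)*(w + 2)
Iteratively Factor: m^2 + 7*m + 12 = (m + 4)*(m + 3)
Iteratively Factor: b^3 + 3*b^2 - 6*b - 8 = (b + 1)*(b^2 + 2*b - 8) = (b - 2)*(b + 1)*(b + 4)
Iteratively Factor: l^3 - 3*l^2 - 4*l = (l)*(l^2 - 3*l - 4) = l*(l - 4)*(l + 1)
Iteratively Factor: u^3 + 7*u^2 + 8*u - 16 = (u - 1)*(u^2 + 8*u + 16) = (u - 1)*(u + 4)*(u + 4)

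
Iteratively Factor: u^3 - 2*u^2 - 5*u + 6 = (u - 1)*(u^2 - u - 6) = (u - 1)*(u + 2)*(u - 3)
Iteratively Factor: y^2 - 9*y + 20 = (y - 5)*(y - 4)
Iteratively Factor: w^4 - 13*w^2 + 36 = (w + 2)*(w^3 - 2*w^2 - 9*w + 18) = (w - 2)*(w + 2)*(w^2 - 9) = (w - 3)*(w - 2)*(w + 2)*(w + 3)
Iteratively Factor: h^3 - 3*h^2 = (h)*(h^2 - 3*h) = h*(h - 3)*(h)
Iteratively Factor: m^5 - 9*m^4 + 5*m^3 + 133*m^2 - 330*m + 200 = (m - 1)*(m^4 - 8*m^3 - 3*m^2 + 130*m - 200) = (m - 5)*(m - 1)*(m^3 - 3*m^2 - 18*m + 40) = (m - 5)*(m - 1)*(m + 4)*(m^2 - 7*m + 10) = (m - 5)*(m - 2)*(m - 1)*(m + 4)*(m - 5)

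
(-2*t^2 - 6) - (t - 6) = -2*t^2 - t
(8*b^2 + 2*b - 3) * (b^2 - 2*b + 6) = 8*b^4 - 14*b^3 + 41*b^2 + 18*b - 18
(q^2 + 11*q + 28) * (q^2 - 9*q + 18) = q^4 + 2*q^3 - 53*q^2 - 54*q + 504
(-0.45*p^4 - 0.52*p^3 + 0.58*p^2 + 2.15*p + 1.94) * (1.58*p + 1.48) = -0.711*p^5 - 1.4876*p^4 + 0.1468*p^3 + 4.2554*p^2 + 6.2472*p + 2.8712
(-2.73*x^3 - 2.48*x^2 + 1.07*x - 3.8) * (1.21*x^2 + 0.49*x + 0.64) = -3.3033*x^5 - 4.3385*x^4 - 1.6677*x^3 - 5.6609*x^2 - 1.1772*x - 2.432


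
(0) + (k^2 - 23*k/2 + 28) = k^2 - 23*k/2 + 28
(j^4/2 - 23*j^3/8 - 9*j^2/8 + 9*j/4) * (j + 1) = j^5/2 - 19*j^4/8 - 4*j^3 + 9*j^2/8 + 9*j/4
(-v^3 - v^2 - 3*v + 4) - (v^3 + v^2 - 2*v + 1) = -2*v^3 - 2*v^2 - v + 3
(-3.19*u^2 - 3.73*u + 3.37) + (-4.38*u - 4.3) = -3.19*u^2 - 8.11*u - 0.93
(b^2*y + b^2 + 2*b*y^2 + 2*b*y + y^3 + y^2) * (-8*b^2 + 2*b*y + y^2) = -8*b^4*y - 8*b^4 - 14*b^3*y^2 - 14*b^3*y - 3*b^2*y^3 - 3*b^2*y^2 + 4*b*y^4 + 4*b*y^3 + y^5 + y^4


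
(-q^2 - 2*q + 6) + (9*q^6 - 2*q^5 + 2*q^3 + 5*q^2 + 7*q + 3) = 9*q^6 - 2*q^5 + 2*q^3 + 4*q^2 + 5*q + 9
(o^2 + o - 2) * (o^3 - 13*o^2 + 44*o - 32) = o^5 - 12*o^4 + 29*o^3 + 38*o^2 - 120*o + 64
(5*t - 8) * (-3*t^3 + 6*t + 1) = -15*t^4 + 24*t^3 + 30*t^2 - 43*t - 8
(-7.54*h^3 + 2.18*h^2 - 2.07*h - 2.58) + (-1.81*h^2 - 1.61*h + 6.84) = -7.54*h^3 + 0.37*h^2 - 3.68*h + 4.26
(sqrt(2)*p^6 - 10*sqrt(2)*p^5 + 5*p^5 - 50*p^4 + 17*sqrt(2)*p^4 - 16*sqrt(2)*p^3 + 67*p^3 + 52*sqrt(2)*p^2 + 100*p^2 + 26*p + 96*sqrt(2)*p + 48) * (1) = sqrt(2)*p^6 - 10*sqrt(2)*p^5 + 5*p^5 - 50*p^4 + 17*sqrt(2)*p^4 - 16*sqrt(2)*p^3 + 67*p^3 + 52*sqrt(2)*p^2 + 100*p^2 + 26*p + 96*sqrt(2)*p + 48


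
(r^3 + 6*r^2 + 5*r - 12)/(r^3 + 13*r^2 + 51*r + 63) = (r^2 + 3*r - 4)/(r^2 + 10*r + 21)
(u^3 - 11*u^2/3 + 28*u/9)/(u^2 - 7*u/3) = u - 4/3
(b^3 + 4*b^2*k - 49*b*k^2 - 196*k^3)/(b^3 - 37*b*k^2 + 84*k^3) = (b^2 - 3*b*k - 28*k^2)/(b^2 - 7*b*k + 12*k^2)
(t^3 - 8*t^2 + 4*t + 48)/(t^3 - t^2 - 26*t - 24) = (t^2 - 2*t - 8)/(t^2 + 5*t + 4)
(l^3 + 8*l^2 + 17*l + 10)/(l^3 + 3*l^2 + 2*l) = (l + 5)/l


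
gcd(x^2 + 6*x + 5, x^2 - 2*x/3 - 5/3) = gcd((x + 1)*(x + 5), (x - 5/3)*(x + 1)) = x + 1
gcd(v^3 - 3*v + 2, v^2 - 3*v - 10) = v + 2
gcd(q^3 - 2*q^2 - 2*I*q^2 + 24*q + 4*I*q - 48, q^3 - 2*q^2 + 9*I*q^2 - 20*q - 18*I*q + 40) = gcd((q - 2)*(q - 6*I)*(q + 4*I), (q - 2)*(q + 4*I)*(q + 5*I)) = q^2 + q*(-2 + 4*I) - 8*I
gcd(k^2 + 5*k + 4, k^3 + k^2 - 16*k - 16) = k^2 + 5*k + 4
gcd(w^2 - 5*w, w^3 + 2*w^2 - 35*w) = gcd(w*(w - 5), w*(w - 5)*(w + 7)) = w^2 - 5*w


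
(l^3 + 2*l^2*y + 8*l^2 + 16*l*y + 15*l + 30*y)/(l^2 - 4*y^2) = (-l^2 - 8*l - 15)/(-l + 2*y)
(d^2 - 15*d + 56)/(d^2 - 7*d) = (d - 8)/d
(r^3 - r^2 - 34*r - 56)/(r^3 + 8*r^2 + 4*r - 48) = (r^2 - 5*r - 14)/(r^2 + 4*r - 12)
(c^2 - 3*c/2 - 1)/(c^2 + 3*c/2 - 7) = (2*c + 1)/(2*c + 7)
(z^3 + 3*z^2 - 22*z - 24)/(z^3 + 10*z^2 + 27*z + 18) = (z - 4)/(z + 3)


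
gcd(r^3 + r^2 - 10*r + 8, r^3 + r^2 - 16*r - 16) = r + 4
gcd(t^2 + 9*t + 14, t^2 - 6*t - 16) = t + 2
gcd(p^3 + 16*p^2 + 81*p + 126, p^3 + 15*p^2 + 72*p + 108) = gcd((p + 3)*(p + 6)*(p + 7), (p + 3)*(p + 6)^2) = p^2 + 9*p + 18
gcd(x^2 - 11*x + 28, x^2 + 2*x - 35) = 1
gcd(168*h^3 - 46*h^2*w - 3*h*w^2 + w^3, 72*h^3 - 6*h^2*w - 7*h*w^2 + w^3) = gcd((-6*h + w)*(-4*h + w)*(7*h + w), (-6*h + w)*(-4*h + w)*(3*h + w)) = 24*h^2 - 10*h*w + w^2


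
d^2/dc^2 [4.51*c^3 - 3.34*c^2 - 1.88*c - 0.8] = 27.06*c - 6.68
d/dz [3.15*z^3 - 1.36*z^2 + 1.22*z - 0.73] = 9.45*z^2 - 2.72*z + 1.22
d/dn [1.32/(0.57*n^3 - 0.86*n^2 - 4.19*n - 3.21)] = (-2.2572*n^2 + 2.2704*n + 5.5308)/(-0.57*n^3 + 0.86*n^2 + 4.19*n + 3.21)^2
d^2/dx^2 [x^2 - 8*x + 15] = 2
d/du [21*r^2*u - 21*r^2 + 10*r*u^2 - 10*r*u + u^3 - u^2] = 21*r^2 + 20*r*u - 10*r + 3*u^2 - 2*u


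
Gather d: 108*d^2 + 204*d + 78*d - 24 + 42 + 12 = 108*d^2 + 282*d + 30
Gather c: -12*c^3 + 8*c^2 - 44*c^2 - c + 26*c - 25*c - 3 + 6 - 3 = -12*c^3 - 36*c^2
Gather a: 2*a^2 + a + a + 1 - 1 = 2*a^2 + 2*a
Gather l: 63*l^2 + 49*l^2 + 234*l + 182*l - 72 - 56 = 112*l^2 + 416*l - 128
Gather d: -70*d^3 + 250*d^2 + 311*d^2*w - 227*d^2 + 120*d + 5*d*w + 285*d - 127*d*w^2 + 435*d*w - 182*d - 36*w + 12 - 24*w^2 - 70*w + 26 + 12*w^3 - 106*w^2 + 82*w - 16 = -70*d^3 + d^2*(311*w + 23) + d*(-127*w^2 + 440*w + 223) + 12*w^3 - 130*w^2 - 24*w + 22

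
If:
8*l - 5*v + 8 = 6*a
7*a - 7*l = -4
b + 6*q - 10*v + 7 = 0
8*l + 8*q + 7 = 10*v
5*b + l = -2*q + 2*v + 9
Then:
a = -2083/2394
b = 8971/4788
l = -715/2394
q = 20411/9576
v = 2593/1197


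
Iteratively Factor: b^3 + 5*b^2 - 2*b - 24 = (b + 3)*(b^2 + 2*b - 8) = (b - 2)*(b + 3)*(b + 4)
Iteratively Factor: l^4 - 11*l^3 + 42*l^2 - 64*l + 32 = (l - 1)*(l^3 - 10*l^2 + 32*l - 32) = (l - 4)*(l - 1)*(l^2 - 6*l + 8) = (l - 4)*(l - 2)*(l - 1)*(l - 4)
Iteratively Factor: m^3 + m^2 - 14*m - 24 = (m + 2)*(m^2 - m - 12) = (m - 4)*(m + 2)*(m + 3)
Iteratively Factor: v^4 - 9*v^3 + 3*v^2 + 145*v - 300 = (v + 4)*(v^3 - 13*v^2 + 55*v - 75) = (v - 5)*(v + 4)*(v^2 - 8*v + 15) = (v - 5)^2*(v + 4)*(v - 3)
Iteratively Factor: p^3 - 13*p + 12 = (p + 4)*(p^2 - 4*p + 3) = (p - 1)*(p + 4)*(p - 3)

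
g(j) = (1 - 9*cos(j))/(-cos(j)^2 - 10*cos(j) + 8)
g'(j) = (1 - 9*cos(j))*(-2*sin(j)*cos(j) - 10*sin(j))/(-cos(j)^2 - 10*cos(j) + 8)^2 + 9*sin(j)/(-cos(j)^2 - 10*cos(j) + 8) = (9*cos(j)^2 - 2*cos(j) + 62)*sin(j)/(cos(j)^2 + 10*cos(j) - 8)^2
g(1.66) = 0.20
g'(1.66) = 0.79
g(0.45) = 3.91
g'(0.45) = 8.91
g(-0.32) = 3.15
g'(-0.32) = -3.75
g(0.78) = -14.00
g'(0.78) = 308.26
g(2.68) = 0.56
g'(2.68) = 0.12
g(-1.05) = -1.25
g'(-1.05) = -7.11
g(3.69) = 0.55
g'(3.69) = -0.15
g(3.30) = 0.59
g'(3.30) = -0.04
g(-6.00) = 3.03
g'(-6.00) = 3.00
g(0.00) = 2.67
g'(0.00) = 0.00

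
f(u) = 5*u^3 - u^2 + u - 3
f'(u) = 15*u^2 - 2*u + 1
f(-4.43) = -461.75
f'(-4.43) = 304.23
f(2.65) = 85.68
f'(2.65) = 101.04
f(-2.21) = -64.06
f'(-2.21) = 78.68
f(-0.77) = -6.65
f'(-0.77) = 11.43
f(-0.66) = -5.53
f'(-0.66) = 8.85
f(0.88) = 0.51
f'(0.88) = 10.86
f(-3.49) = -231.21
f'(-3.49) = 190.68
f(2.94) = 118.36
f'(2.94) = 124.77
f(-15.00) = -17118.00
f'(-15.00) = 3406.00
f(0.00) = -3.00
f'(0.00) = 1.00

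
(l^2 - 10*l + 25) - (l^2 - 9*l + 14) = 11 - l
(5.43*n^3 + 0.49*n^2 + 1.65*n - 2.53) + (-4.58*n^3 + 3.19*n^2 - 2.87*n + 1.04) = 0.85*n^3 + 3.68*n^2 - 1.22*n - 1.49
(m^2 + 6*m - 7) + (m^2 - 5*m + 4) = 2*m^2 + m - 3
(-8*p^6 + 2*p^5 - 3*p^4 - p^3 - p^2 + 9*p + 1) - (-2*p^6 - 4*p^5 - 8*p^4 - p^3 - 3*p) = -6*p^6 + 6*p^5 + 5*p^4 - p^2 + 12*p + 1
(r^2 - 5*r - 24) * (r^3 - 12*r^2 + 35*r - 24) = r^5 - 17*r^4 + 71*r^3 + 89*r^2 - 720*r + 576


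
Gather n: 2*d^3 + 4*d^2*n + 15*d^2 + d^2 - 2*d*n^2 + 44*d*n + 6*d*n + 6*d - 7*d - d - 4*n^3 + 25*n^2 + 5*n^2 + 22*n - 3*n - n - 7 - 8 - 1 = 2*d^3 + 16*d^2 - 2*d - 4*n^3 + n^2*(30 - 2*d) + n*(4*d^2 + 50*d + 18) - 16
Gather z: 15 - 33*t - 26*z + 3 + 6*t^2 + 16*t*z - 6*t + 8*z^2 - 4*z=6*t^2 - 39*t + 8*z^2 + z*(16*t - 30) + 18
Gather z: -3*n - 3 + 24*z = -3*n + 24*z - 3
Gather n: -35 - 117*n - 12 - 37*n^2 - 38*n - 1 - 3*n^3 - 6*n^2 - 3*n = -3*n^3 - 43*n^2 - 158*n - 48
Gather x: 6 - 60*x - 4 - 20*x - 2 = -80*x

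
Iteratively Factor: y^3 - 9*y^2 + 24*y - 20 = (y - 2)*(y^2 - 7*y + 10) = (y - 2)^2*(y - 5)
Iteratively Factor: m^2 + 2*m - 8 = (m - 2)*(m + 4)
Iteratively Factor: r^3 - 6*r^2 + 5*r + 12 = (r + 1)*(r^2 - 7*r + 12) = (r - 4)*(r + 1)*(r - 3)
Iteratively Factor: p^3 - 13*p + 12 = (p - 3)*(p^2 + 3*p - 4) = (p - 3)*(p + 4)*(p - 1)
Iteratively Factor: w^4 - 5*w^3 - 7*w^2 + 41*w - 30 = (w + 3)*(w^3 - 8*w^2 + 17*w - 10) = (w - 5)*(w + 3)*(w^2 - 3*w + 2) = (w - 5)*(w - 1)*(w + 3)*(w - 2)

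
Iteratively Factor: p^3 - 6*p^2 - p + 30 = (p - 5)*(p^2 - p - 6) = (p - 5)*(p - 3)*(p + 2)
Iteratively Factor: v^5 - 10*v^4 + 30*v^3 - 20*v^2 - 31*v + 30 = (v + 1)*(v^4 - 11*v^3 + 41*v^2 - 61*v + 30) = (v - 2)*(v + 1)*(v^3 - 9*v^2 + 23*v - 15) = (v - 2)*(v - 1)*(v + 1)*(v^2 - 8*v + 15) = (v - 5)*(v - 2)*(v - 1)*(v + 1)*(v - 3)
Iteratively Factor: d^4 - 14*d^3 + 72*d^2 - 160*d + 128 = (d - 4)*(d^3 - 10*d^2 + 32*d - 32) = (d - 4)^2*(d^2 - 6*d + 8) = (d - 4)^2*(d - 2)*(d - 4)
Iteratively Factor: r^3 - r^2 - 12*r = (r - 4)*(r^2 + 3*r) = (r - 4)*(r + 3)*(r)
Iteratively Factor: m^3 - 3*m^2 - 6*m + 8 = (m - 4)*(m^2 + m - 2) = (m - 4)*(m + 2)*(m - 1)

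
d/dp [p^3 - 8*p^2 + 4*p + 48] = 3*p^2 - 16*p + 4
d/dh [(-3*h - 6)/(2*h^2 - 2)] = 3*(-h^2 + 2*h*(h + 2) + 1)/(2*(h^2 - 1)^2)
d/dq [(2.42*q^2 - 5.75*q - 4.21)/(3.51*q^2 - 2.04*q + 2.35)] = (15.2457*q^2 + 40.9282*q - 22.1009)/(12.3201*q^4 - 14.3208*q^3 + 20.6586*q^2 - 9.588*q + 5.5225)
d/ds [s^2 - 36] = 2*s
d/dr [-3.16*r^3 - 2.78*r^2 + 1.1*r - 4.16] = -9.48*r^2 - 5.56*r + 1.1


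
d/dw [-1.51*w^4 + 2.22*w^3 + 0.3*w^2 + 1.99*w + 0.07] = -6.04*w^3 + 6.66*w^2 + 0.6*w + 1.99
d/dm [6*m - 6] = 6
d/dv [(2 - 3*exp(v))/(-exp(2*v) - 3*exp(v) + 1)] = (-3*exp(2*v) + 4*exp(v) + 3)*exp(v)/(exp(4*v) + 6*exp(3*v) + 7*exp(2*v) - 6*exp(v) + 1)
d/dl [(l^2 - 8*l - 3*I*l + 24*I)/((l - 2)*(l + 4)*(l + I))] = (-l^4 + l^3*(16 + 6*I) + l^2*(5 - 56*I) + l*(48 - 112*I) + 24 + 256*I)/(l^6 + l^5*(4 + 2*I) + l^4*(-13 + 8*I) + l^3*(-36 - 24*I) + l^2*(76 - 64*I) + l*(32 + 128*I) - 64)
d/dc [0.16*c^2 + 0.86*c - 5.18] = 0.32*c + 0.86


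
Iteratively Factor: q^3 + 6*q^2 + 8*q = (q)*(q^2 + 6*q + 8) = q*(q + 4)*(q + 2)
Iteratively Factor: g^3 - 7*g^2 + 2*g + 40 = (g - 5)*(g^2 - 2*g - 8) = (g - 5)*(g + 2)*(g - 4)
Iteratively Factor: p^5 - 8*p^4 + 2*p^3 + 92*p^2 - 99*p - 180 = (p + 3)*(p^4 - 11*p^3 + 35*p^2 - 13*p - 60) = (p + 1)*(p + 3)*(p^3 - 12*p^2 + 47*p - 60) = (p - 5)*(p + 1)*(p + 3)*(p^2 - 7*p + 12) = (p - 5)*(p - 3)*(p + 1)*(p + 3)*(p - 4)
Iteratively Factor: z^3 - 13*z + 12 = (z + 4)*(z^2 - 4*z + 3) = (z - 1)*(z + 4)*(z - 3)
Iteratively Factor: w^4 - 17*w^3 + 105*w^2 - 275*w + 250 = (w - 5)*(w^3 - 12*w^2 + 45*w - 50) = (w - 5)^2*(w^2 - 7*w + 10) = (w - 5)^2*(w - 2)*(w - 5)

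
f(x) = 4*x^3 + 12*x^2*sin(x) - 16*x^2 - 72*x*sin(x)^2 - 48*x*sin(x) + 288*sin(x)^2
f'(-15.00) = 2168.37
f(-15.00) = -18745.49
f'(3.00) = 29.47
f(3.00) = -39.65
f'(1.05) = 70.53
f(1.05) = 114.56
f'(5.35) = 205.76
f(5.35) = 22.16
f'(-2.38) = 509.35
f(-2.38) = -51.55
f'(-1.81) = 280.79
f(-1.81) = 196.10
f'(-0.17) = -79.21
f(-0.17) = 6.67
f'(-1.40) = -36.01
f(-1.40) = 245.83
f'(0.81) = 131.52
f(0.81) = 89.66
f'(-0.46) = -204.14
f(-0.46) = 48.58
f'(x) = 12*x^2*cos(x) + 12*x^2 - 144*x*sin(x)*cos(x) + 24*x*sin(x) - 48*x*cos(x) - 32*x - 72*sin(x)^2 + 576*sin(x)*cos(x) - 48*sin(x)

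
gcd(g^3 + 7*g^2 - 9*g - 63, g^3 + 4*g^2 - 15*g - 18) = g - 3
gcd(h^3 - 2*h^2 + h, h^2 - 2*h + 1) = h^2 - 2*h + 1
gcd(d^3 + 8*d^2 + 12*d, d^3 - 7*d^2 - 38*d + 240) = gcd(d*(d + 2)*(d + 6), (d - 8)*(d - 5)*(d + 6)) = d + 6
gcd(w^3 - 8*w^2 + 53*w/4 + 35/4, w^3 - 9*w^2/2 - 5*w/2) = w^2 - 9*w/2 - 5/2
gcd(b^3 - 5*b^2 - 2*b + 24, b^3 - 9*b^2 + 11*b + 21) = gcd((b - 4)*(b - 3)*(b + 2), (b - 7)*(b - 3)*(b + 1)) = b - 3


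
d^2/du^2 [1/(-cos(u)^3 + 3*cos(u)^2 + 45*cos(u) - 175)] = 3*((cos(u) - 5)^2*(cos(u) + 7)*(59*cos(u) + 8*cos(2*u) - 3*cos(3*u))/4 - 6*(sin(u)^2 + 2*cos(u) + 14)^2*sin(u)^2)/((cos(u) - 5)^6*(cos(u) + 7)^3)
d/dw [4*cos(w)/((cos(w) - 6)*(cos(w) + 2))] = 4*(cos(w)^2 + 12)*sin(w)/((cos(w) - 6)^2*(cos(w) + 2)^2)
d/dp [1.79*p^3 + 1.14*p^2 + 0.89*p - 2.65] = 5.37*p^2 + 2.28*p + 0.89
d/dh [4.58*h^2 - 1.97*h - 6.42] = 9.16*h - 1.97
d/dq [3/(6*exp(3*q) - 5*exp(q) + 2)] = (15 - 54*exp(2*q))*exp(q)/(6*exp(3*q) - 5*exp(q) + 2)^2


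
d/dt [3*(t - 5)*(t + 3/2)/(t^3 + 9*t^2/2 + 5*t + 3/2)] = 3*(-4*t^4 + 28*t^3 + 173*t^2 + 282*t + 129)/(4*t^6 + 36*t^5 + 121*t^4 + 192*t^3 + 154*t^2 + 60*t + 9)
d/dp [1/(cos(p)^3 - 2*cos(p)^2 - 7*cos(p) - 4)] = (3*cos(p) - 7)*sin(p)/((cos(p) - 4)^2*(cos(p) + 1)^3)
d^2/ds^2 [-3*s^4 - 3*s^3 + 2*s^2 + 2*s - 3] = -36*s^2 - 18*s + 4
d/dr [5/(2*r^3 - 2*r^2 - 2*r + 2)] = 5*(-3*r^2 + 2*r + 1)/(2*(r^3 - r^2 - r + 1)^2)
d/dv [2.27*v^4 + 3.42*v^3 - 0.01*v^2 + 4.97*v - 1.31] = 9.08*v^3 + 10.26*v^2 - 0.02*v + 4.97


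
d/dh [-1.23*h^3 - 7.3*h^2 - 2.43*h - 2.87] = -3.69*h^2 - 14.6*h - 2.43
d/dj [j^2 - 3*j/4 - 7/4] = 2*j - 3/4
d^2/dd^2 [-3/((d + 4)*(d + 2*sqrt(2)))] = 6*(-(d + 4)^2 - (d + 4)*(d + 2*sqrt(2)) - (d + 2*sqrt(2))^2)/((d + 4)^3*(d + 2*sqrt(2))^3)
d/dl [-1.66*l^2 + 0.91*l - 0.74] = 0.91 - 3.32*l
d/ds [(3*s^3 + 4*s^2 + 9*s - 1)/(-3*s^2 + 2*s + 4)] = (-9*s^4 + 12*s^3 + 71*s^2 + 26*s + 38)/(9*s^4 - 12*s^3 - 20*s^2 + 16*s + 16)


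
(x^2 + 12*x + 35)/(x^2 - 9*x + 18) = (x^2 + 12*x + 35)/(x^2 - 9*x + 18)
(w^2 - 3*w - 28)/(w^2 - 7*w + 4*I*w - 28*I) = (w + 4)/(w + 4*I)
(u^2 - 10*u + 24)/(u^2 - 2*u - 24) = (u - 4)/(u + 4)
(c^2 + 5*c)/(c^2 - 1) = c*(c + 5)/(c^2 - 1)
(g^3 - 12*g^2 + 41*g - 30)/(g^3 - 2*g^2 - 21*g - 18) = (g^2 - 6*g + 5)/(g^2 + 4*g + 3)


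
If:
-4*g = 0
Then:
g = 0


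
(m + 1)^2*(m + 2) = m^3 + 4*m^2 + 5*m + 2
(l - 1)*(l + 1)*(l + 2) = l^3 + 2*l^2 - l - 2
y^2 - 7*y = y*(y - 7)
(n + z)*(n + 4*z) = n^2 + 5*n*z + 4*z^2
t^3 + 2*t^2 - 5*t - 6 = (t - 2)*(t + 1)*(t + 3)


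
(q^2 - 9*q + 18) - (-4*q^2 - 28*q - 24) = 5*q^2 + 19*q + 42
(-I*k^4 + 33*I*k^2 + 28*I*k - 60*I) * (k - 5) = -I*k^5 + 5*I*k^4 + 33*I*k^3 - 137*I*k^2 - 200*I*k + 300*I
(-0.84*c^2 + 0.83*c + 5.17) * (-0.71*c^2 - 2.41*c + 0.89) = 0.5964*c^4 + 1.4351*c^3 - 6.4186*c^2 - 11.721*c + 4.6013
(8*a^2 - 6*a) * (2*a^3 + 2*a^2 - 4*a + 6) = 16*a^5 + 4*a^4 - 44*a^3 + 72*a^2 - 36*a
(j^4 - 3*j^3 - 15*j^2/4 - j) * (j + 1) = j^5 - 2*j^4 - 27*j^3/4 - 19*j^2/4 - j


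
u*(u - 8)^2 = u^3 - 16*u^2 + 64*u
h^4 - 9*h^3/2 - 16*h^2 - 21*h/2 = h*(h - 7)*(h + 1)*(h + 3/2)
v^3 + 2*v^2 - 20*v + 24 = (v - 2)^2*(v + 6)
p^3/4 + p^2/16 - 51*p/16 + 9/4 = (p/4 + 1)*(p - 3)*(p - 3/4)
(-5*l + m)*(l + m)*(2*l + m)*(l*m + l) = -10*l^4*m - 10*l^4 - 13*l^3*m^2 - 13*l^3*m - 2*l^2*m^3 - 2*l^2*m^2 + l*m^4 + l*m^3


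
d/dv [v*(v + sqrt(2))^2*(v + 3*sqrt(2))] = 4*v^3 + 15*sqrt(2)*v^2 + 28*v + 6*sqrt(2)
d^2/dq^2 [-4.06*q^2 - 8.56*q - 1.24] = -8.12000000000000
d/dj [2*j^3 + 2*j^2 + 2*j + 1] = 6*j^2 + 4*j + 2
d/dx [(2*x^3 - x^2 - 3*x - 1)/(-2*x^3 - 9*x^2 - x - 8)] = (-20*x^4 - 16*x^3 - 80*x^2 - 2*x + 23)/(4*x^6 + 36*x^5 + 85*x^4 + 50*x^3 + 145*x^2 + 16*x + 64)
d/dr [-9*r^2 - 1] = -18*r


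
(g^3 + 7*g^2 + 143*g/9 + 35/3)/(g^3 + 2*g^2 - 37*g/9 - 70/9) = (g + 3)/(g - 2)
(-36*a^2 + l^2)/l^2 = -36*a^2/l^2 + 1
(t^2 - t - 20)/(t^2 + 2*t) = (t^2 - t - 20)/(t*(t + 2))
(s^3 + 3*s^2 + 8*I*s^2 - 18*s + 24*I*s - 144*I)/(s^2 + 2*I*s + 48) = (s^2 + 3*s - 18)/(s - 6*I)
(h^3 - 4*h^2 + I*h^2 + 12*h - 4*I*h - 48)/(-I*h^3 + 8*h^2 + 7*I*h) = (h^3 - 4*h^2 + I*h^2 + 12*h - 4*I*h - 48)/(h*(-I*h^2 + 8*h + 7*I))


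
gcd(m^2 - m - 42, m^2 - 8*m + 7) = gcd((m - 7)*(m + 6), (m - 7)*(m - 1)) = m - 7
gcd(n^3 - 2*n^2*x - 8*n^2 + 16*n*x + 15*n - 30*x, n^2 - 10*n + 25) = n - 5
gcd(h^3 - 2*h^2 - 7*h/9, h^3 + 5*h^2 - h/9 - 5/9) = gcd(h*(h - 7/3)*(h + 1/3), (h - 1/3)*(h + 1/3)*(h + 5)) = h + 1/3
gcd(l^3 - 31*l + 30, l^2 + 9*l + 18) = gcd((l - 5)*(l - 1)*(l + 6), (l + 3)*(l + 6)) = l + 6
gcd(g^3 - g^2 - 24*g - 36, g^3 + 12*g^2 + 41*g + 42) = g^2 + 5*g + 6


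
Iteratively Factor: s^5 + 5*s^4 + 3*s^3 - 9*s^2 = (s + 3)*(s^4 + 2*s^3 - 3*s^2) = s*(s + 3)*(s^3 + 2*s^2 - 3*s) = s*(s + 3)^2*(s^2 - s) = s*(s - 1)*(s + 3)^2*(s)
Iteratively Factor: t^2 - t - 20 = (t + 4)*(t - 5)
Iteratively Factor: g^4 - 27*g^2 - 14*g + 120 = (g - 2)*(g^3 + 2*g^2 - 23*g - 60) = (g - 2)*(g + 4)*(g^2 - 2*g - 15) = (g - 5)*(g - 2)*(g + 4)*(g + 3)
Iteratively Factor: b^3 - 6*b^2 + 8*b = (b - 2)*(b^2 - 4*b) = (b - 4)*(b - 2)*(b)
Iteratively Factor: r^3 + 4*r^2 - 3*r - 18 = (r - 2)*(r^2 + 6*r + 9) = (r - 2)*(r + 3)*(r + 3)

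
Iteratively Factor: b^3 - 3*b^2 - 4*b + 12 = (b + 2)*(b^2 - 5*b + 6) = (b - 3)*(b + 2)*(b - 2)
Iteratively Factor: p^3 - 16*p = (p - 4)*(p^2 + 4*p) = p*(p - 4)*(p + 4)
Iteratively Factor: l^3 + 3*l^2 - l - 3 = (l + 3)*(l^2 - 1) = (l - 1)*(l + 3)*(l + 1)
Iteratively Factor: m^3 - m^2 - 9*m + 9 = (m - 1)*(m^2 - 9) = (m - 1)*(m + 3)*(m - 3)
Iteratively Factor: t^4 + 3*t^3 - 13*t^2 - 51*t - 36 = (t + 1)*(t^3 + 2*t^2 - 15*t - 36) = (t + 1)*(t + 3)*(t^2 - t - 12) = (t + 1)*(t + 3)^2*(t - 4)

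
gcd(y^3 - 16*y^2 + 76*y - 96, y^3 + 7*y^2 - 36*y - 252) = y - 6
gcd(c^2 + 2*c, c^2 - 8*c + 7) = 1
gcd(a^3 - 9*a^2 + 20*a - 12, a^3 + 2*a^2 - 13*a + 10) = a^2 - 3*a + 2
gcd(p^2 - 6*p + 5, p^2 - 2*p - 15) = p - 5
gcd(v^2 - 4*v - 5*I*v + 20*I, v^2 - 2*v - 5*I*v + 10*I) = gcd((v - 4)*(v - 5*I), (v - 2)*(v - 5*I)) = v - 5*I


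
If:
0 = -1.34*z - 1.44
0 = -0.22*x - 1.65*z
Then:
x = 8.06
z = -1.07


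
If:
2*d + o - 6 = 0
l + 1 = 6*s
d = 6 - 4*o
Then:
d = 18/7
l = 6*s - 1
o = 6/7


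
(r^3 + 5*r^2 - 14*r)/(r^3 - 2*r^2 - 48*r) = (-r^2 - 5*r + 14)/(-r^2 + 2*r + 48)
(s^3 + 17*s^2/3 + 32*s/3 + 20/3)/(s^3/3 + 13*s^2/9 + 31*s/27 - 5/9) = 9*(s^2 + 4*s + 4)/(3*s^2 + 8*s - 3)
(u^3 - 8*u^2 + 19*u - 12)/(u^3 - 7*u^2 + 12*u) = (u - 1)/u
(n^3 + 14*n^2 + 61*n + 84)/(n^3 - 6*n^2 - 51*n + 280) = (n^2 + 7*n + 12)/(n^2 - 13*n + 40)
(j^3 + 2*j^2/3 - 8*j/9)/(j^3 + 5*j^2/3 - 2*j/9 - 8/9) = j/(j + 1)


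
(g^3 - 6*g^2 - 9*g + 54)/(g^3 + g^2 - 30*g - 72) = (g - 3)/(g + 4)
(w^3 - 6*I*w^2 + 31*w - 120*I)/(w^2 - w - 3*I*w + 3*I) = (w^2 - 3*I*w + 40)/(w - 1)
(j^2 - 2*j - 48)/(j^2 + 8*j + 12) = (j - 8)/(j + 2)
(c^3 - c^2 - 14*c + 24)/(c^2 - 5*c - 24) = (-c^3 + c^2 + 14*c - 24)/(-c^2 + 5*c + 24)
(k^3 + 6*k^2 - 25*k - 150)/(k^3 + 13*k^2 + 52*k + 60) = (k - 5)/(k + 2)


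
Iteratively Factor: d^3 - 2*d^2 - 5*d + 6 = (d + 2)*(d^2 - 4*d + 3) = (d - 3)*(d + 2)*(d - 1)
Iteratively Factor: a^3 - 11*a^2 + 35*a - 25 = (a - 5)*(a^2 - 6*a + 5) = (a - 5)^2*(a - 1)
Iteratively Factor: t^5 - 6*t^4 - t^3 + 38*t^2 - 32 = (t - 4)*(t^4 - 2*t^3 - 9*t^2 + 2*t + 8) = (t - 4)*(t + 1)*(t^3 - 3*t^2 - 6*t + 8) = (t - 4)*(t - 1)*(t + 1)*(t^2 - 2*t - 8) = (t - 4)*(t - 1)*(t + 1)*(t + 2)*(t - 4)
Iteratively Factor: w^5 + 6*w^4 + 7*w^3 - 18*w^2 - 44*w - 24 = (w + 1)*(w^4 + 5*w^3 + 2*w^2 - 20*w - 24) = (w + 1)*(w + 3)*(w^3 + 2*w^2 - 4*w - 8) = (w + 1)*(w + 2)*(w + 3)*(w^2 - 4) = (w - 2)*(w + 1)*(w + 2)*(w + 3)*(w + 2)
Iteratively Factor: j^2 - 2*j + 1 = (j - 1)*(j - 1)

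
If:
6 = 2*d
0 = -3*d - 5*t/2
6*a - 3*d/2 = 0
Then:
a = 3/4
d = 3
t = -18/5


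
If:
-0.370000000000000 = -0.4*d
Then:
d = 0.92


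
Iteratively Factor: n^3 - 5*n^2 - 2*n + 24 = (n - 4)*(n^2 - n - 6) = (n - 4)*(n - 3)*(n + 2)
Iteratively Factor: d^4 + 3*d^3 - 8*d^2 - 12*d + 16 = (d + 4)*(d^3 - d^2 - 4*d + 4) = (d - 2)*(d + 4)*(d^2 + d - 2) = (d - 2)*(d - 1)*(d + 4)*(d + 2)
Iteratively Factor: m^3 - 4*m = (m - 2)*(m^2 + 2*m) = m*(m - 2)*(m + 2)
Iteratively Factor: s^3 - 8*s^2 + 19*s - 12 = (s - 1)*(s^2 - 7*s + 12) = (s - 3)*(s - 1)*(s - 4)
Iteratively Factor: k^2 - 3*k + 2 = (k - 2)*(k - 1)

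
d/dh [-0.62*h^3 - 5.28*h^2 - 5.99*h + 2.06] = -1.86*h^2 - 10.56*h - 5.99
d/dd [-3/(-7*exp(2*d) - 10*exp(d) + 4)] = (-42*exp(d) - 30)*exp(d)/(7*exp(2*d) + 10*exp(d) - 4)^2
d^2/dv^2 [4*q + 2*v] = 0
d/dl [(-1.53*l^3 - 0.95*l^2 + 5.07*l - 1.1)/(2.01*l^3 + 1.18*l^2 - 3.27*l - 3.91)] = (0.104100000000001*l^4 - 10.3752*l^3 + 21.7038*l^2 + 10.025*l - 23.4207)/(4.0401*l^6 + 4.7436*l^5 - 11.753*l^4 - 23.4354*l^3 + 1.4653*l^2 + 25.5714*l + 15.2881)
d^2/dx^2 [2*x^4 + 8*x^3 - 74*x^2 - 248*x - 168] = 24*x^2 + 48*x - 148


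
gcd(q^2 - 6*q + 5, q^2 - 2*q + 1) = q - 1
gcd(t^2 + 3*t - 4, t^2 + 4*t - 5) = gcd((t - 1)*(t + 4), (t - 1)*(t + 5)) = t - 1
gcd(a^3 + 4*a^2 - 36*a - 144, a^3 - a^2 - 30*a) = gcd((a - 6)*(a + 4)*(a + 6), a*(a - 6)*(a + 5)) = a - 6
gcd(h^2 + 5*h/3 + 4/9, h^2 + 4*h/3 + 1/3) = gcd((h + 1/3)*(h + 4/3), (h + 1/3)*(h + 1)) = h + 1/3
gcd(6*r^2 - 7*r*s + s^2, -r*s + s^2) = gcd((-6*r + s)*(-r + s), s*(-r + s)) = r - s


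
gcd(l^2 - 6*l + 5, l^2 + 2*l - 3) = l - 1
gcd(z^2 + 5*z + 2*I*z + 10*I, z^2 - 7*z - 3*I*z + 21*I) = 1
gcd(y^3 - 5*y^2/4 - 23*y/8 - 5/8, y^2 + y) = y + 1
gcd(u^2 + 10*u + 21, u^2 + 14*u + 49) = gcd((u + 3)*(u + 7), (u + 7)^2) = u + 7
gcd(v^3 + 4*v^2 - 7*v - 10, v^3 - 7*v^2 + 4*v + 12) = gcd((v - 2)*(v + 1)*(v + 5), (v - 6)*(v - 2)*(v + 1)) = v^2 - v - 2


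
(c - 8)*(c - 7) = c^2 - 15*c + 56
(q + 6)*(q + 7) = q^2 + 13*q + 42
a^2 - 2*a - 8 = (a - 4)*(a + 2)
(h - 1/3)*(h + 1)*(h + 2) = h^3 + 8*h^2/3 + h - 2/3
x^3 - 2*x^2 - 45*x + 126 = (x - 6)*(x - 3)*(x + 7)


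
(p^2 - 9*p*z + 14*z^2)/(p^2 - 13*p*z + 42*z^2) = (-p + 2*z)/(-p + 6*z)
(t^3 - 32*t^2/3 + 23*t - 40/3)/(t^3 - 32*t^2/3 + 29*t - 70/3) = (t^2 - 9*t + 8)/(t^2 - 9*t + 14)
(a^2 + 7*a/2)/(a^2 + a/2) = (2*a + 7)/(2*a + 1)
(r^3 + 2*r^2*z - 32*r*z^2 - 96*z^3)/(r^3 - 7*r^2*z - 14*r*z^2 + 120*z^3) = (-r - 4*z)/(-r + 5*z)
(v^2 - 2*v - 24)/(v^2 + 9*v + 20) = (v - 6)/(v + 5)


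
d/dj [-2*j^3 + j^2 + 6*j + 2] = -6*j^2 + 2*j + 6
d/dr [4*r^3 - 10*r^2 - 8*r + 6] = 12*r^2 - 20*r - 8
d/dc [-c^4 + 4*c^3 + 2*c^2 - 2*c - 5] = -4*c^3 + 12*c^2 + 4*c - 2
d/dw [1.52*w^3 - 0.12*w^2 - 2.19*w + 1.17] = 4.56*w^2 - 0.24*w - 2.19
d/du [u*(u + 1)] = 2*u + 1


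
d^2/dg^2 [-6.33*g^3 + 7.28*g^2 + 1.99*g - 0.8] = 14.56 - 37.98*g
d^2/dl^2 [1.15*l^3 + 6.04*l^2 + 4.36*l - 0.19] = 6.9*l + 12.08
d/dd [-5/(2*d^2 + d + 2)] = 5*(4*d + 1)/(2*d^2 + d + 2)^2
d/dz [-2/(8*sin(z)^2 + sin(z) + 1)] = 2*(16*sin(z) + 1)*cos(z)/(8*sin(z)^2 + sin(z) + 1)^2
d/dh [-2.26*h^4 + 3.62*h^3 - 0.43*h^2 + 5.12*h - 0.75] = -9.04*h^3 + 10.86*h^2 - 0.86*h + 5.12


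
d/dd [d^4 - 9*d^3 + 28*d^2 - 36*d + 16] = 4*d^3 - 27*d^2 + 56*d - 36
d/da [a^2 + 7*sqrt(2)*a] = 2*a + 7*sqrt(2)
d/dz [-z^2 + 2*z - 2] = 2 - 2*z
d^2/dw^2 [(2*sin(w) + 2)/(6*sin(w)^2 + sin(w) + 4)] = 2*(-36*sin(w)^5 - 138*sin(w)^4 + 198*sin(w)^3 + 315*sin(w)^2 - 120*sin(w) - 54)/(6*sin(w)^2 + sin(w) + 4)^3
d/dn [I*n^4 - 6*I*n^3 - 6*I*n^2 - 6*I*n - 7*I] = I*(4*n^3 - 18*n^2 - 12*n - 6)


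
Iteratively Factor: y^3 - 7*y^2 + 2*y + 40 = (y - 4)*(y^2 - 3*y - 10) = (y - 4)*(y + 2)*(y - 5)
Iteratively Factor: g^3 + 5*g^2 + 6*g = (g + 3)*(g^2 + 2*g) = g*(g + 3)*(g + 2)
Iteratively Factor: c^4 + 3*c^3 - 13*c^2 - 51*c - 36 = (c - 4)*(c^3 + 7*c^2 + 15*c + 9) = (c - 4)*(c + 3)*(c^2 + 4*c + 3) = (c - 4)*(c + 1)*(c + 3)*(c + 3)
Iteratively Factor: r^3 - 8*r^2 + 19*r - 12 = (r - 1)*(r^2 - 7*r + 12) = (r - 3)*(r - 1)*(r - 4)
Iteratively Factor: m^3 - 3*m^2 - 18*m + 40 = (m - 2)*(m^2 - m - 20) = (m - 2)*(m + 4)*(m - 5)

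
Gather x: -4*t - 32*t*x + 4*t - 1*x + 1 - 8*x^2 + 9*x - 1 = -8*x^2 + x*(8 - 32*t)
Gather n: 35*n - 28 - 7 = 35*n - 35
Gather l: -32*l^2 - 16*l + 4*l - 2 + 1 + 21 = -32*l^2 - 12*l + 20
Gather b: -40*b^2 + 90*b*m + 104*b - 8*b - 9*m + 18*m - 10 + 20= -40*b^2 + b*(90*m + 96) + 9*m + 10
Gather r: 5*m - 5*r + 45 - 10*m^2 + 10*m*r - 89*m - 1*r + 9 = -10*m^2 - 84*m + r*(10*m - 6) + 54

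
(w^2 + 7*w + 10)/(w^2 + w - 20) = (w + 2)/(w - 4)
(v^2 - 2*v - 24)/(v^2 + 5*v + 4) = (v - 6)/(v + 1)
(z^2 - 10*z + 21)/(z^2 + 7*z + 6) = (z^2 - 10*z + 21)/(z^2 + 7*z + 6)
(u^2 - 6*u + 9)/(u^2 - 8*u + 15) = (u - 3)/(u - 5)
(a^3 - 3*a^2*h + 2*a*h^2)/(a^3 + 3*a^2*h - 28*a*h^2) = (a^2 - 3*a*h + 2*h^2)/(a^2 + 3*a*h - 28*h^2)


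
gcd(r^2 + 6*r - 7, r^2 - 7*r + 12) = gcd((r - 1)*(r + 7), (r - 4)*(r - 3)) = 1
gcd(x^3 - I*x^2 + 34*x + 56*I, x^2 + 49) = x - 7*I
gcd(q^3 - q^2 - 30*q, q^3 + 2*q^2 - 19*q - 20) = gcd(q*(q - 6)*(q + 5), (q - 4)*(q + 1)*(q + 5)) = q + 5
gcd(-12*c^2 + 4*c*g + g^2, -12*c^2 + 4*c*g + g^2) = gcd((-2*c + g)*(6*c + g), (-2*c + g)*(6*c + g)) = 12*c^2 - 4*c*g - g^2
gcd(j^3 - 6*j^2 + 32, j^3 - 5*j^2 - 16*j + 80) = j - 4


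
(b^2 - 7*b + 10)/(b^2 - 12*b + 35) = (b - 2)/(b - 7)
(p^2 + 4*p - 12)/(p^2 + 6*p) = (p - 2)/p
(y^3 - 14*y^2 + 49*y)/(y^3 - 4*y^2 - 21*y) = (y - 7)/(y + 3)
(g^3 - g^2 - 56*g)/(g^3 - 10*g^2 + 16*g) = (g + 7)/(g - 2)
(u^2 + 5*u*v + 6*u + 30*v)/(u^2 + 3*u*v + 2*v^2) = (u^2 + 5*u*v + 6*u + 30*v)/(u^2 + 3*u*v + 2*v^2)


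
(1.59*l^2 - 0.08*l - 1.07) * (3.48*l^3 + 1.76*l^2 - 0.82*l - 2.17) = 5.5332*l^5 + 2.52*l^4 - 5.1682*l^3 - 5.2679*l^2 + 1.051*l + 2.3219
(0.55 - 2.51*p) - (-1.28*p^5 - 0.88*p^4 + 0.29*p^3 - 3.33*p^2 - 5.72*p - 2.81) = 1.28*p^5 + 0.88*p^4 - 0.29*p^3 + 3.33*p^2 + 3.21*p + 3.36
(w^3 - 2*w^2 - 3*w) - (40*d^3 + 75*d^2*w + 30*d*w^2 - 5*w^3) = -40*d^3 - 75*d^2*w - 30*d*w^2 + 6*w^3 - 2*w^2 - 3*w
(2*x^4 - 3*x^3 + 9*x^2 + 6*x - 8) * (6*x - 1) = 12*x^5 - 20*x^4 + 57*x^3 + 27*x^2 - 54*x + 8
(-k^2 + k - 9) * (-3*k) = 3*k^3 - 3*k^2 + 27*k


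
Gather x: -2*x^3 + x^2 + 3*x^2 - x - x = -2*x^3 + 4*x^2 - 2*x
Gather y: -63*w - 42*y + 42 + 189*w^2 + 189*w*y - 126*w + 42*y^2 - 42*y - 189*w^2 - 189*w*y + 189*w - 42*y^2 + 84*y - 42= 0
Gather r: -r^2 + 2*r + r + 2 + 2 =-r^2 + 3*r + 4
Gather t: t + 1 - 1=t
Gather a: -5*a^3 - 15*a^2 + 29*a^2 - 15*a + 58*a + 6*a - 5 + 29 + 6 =-5*a^3 + 14*a^2 + 49*a + 30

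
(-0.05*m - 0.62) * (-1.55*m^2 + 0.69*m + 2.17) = 0.0775*m^3 + 0.9265*m^2 - 0.5363*m - 1.3454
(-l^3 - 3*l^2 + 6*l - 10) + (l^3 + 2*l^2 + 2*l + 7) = -l^2 + 8*l - 3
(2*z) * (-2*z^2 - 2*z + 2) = -4*z^3 - 4*z^2 + 4*z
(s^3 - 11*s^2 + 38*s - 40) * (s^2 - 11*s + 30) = s^5 - 22*s^4 + 189*s^3 - 788*s^2 + 1580*s - 1200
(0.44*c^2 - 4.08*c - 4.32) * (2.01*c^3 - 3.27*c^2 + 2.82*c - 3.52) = 0.8844*c^5 - 9.6396*c^4 + 5.8992*c^3 + 1.072*c^2 + 2.1792*c + 15.2064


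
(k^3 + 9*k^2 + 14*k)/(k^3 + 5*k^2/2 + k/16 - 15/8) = 16*k*(k + 7)/(16*k^2 + 8*k - 15)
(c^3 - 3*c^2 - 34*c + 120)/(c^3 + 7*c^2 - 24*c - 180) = (c - 4)/(c + 6)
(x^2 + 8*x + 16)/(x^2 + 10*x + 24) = (x + 4)/(x + 6)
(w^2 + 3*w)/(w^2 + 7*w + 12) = w/(w + 4)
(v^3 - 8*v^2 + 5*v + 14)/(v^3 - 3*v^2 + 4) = (v - 7)/(v - 2)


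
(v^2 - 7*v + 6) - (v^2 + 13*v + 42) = -20*v - 36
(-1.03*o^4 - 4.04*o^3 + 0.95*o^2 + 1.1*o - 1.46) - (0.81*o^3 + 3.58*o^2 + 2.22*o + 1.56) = -1.03*o^4 - 4.85*o^3 - 2.63*o^2 - 1.12*o - 3.02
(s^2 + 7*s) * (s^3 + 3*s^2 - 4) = s^5 + 10*s^4 + 21*s^3 - 4*s^2 - 28*s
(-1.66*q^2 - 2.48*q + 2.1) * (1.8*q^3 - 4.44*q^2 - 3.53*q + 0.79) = -2.988*q^5 + 2.9064*q^4 + 20.651*q^3 - 1.881*q^2 - 9.3722*q + 1.659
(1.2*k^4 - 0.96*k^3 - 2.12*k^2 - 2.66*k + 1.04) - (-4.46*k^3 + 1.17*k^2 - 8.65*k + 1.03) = 1.2*k^4 + 3.5*k^3 - 3.29*k^2 + 5.99*k + 0.01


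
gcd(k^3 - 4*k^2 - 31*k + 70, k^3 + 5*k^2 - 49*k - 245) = k^2 - 2*k - 35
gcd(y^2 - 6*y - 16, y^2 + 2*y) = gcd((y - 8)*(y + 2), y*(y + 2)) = y + 2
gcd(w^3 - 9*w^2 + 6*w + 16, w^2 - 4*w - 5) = w + 1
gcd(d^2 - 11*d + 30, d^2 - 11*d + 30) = d^2 - 11*d + 30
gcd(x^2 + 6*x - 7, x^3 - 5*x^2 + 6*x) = 1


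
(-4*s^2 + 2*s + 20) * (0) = 0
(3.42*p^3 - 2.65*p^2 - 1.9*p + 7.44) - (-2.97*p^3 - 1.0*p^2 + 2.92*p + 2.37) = 6.39*p^3 - 1.65*p^2 - 4.82*p + 5.07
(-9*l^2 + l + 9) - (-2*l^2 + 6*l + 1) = -7*l^2 - 5*l + 8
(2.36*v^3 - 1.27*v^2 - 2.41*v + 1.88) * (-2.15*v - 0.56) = -5.074*v^4 + 1.4089*v^3 + 5.8927*v^2 - 2.6924*v - 1.0528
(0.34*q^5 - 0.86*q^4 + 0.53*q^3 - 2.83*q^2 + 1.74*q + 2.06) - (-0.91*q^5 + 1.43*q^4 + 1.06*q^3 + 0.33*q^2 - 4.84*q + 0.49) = 1.25*q^5 - 2.29*q^4 - 0.53*q^3 - 3.16*q^2 + 6.58*q + 1.57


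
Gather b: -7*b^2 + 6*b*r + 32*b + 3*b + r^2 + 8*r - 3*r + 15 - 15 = -7*b^2 + b*(6*r + 35) + r^2 + 5*r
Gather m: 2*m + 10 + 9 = 2*m + 19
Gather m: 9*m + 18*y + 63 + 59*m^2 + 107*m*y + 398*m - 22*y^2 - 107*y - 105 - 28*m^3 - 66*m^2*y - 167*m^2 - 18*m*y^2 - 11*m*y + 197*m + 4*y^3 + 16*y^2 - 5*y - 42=-28*m^3 + m^2*(-66*y - 108) + m*(-18*y^2 + 96*y + 604) + 4*y^3 - 6*y^2 - 94*y - 84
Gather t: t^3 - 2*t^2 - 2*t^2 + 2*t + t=t^3 - 4*t^2 + 3*t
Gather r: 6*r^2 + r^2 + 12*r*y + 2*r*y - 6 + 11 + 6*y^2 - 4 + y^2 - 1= 7*r^2 + 14*r*y + 7*y^2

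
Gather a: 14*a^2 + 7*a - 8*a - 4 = 14*a^2 - a - 4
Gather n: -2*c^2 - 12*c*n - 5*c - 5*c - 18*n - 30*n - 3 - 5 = -2*c^2 - 10*c + n*(-12*c - 48) - 8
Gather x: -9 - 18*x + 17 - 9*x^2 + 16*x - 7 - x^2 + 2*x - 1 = -10*x^2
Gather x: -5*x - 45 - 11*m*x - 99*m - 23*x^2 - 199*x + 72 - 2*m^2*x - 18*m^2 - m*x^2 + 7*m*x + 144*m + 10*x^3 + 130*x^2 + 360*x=-18*m^2 + 45*m + 10*x^3 + x^2*(107 - m) + x*(-2*m^2 - 4*m + 156) + 27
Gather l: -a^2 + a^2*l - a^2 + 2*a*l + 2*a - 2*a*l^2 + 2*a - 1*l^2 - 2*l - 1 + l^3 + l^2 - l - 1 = -2*a^2 - 2*a*l^2 + 4*a + l^3 + l*(a^2 + 2*a - 3) - 2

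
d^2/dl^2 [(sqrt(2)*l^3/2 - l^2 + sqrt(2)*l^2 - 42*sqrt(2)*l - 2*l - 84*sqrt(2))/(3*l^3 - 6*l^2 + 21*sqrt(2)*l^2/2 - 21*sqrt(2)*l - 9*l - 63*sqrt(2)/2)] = 2*(-18*l^6 + 8*sqrt(2)*l^6 - 486*sqrt(2)*l^5 + 60*l^5 - 3096*l^4 - 1140*sqrt(2)*l^4 - 16244*l^3 + 393*sqrt(2)*l^3 - 24192*sqrt(2)*l^2 + 20160*l^2 - 8820*l + 8127*sqrt(2)*l - 34818*sqrt(2) - 3234)/(3*(4*l^9 - 24*l^8 + 42*sqrt(2)*l^8 - 252*sqrt(2)*l^7 + 306*l^7 - 1652*l^6 + 469*sqrt(2)*l^6 - 882*sqrt(2)*l^5 + 846*l^5 + 651*sqrt(2)*l^4 + 8016*l^4 - 2754*l^3 + 7336*sqrt(2)*l^3 - 15876*l^2 - 4221*sqrt(2)*l^2 - 18522*sqrt(2)*l - 7938*l - 9261*sqrt(2)))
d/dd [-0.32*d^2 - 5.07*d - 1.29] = -0.64*d - 5.07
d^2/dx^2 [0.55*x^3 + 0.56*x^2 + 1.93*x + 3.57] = 3.3*x + 1.12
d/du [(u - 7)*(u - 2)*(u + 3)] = 3*u^2 - 12*u - 13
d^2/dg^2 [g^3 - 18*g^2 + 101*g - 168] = 6*g - 36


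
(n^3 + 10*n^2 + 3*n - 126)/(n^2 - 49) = (n^2 + 3*n - 18)/(n - 7)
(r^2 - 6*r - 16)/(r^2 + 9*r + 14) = (r - 8)/(r + 7)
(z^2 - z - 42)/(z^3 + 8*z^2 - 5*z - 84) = (z^2 - z - 42)/(z^3 + 8*z^2 - 5*z - 84)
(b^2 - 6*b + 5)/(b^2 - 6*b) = (b^2 - 6*b + 5)/(b*(b - 6))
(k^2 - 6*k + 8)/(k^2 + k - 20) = (k - 2)/(k + 5)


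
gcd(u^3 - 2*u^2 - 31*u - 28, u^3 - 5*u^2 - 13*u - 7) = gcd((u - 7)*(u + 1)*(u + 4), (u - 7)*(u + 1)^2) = u^2 - 6*u - 7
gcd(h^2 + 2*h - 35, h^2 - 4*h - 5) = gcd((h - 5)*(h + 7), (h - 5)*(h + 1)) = h - 5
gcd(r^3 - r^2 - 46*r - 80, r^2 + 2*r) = r + 2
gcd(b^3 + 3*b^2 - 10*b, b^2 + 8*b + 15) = b + 5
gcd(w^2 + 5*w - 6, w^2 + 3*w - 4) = w - 1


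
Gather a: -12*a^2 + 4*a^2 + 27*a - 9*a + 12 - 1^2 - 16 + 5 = -8*a^2 + 18*a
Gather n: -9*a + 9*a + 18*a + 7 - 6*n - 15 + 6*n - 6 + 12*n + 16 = 18*a + 12*n + 2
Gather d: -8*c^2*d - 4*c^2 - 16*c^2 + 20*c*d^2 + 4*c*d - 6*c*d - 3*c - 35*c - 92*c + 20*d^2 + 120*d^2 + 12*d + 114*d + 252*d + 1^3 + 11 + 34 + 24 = -20*c^2 - 130*c + d^2*(20*c + 140) + d*(-8*c^2 - 2*c + 378) + 70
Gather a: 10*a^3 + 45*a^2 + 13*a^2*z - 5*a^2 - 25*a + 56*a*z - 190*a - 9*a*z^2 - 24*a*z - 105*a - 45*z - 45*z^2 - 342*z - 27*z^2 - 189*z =10*a^3 + a^2*(13*z + 40) + a*(-9*z^2 + 32*z - 320) - 72*z^2 - 576*z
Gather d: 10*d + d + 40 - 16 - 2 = 11*d + 22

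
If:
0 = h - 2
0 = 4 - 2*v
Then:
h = 2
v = 2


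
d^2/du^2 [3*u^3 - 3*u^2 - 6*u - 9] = 18*u - 6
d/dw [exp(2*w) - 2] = 2*exp(2*w)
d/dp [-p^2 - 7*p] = -2*p - 7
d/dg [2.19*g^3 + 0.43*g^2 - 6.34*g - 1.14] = 6.57*g^2 + 0.86*g - 6.34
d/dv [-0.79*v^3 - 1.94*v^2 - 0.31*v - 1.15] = -2.37*v^2 - 3.88*v - 0.31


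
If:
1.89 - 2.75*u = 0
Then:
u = 0.69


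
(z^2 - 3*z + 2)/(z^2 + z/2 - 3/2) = 2*(z - 2)/(2*z + 3)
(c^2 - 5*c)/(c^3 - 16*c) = (c - 5)/(c^2 - 16)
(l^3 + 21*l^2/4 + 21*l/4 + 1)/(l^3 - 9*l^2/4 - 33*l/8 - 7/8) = 2*(l + 4)/(2*l - 7)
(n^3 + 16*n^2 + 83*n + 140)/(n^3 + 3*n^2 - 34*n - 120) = (n + 7)/(n - 6)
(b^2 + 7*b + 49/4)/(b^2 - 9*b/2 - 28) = (b + 7/2)/(b - 8)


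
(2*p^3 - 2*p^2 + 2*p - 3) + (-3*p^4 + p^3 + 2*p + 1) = -3*p^4 + 3*p^3 - 2*p^2 + 4*p - 2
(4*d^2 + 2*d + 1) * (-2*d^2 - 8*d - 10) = -8*d^4 - 36*d^3 - 58*d^2 - 28*d - 10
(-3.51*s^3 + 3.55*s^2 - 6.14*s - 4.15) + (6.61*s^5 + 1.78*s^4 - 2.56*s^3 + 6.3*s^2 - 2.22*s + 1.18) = 6.61*s^5 + 1.78*s^4 - 6.07*s^3 + 9.85*s^2 - 8.36*s - 2.97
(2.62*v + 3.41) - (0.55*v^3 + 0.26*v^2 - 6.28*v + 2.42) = -0.55*v^3 - 0.26*v^2 + 8.9*v + 0.99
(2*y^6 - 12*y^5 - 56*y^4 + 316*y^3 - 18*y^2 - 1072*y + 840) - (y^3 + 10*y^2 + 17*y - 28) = 2*y^6 - 12*y^5 - 56*y^4 + 315*y^3 - 28*y^2 - 1089*y + 868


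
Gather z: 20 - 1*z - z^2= -z^2 - z + 20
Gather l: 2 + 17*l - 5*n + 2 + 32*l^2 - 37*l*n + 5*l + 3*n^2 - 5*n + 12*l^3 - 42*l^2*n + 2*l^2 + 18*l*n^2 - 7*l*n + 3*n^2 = 12*l^3 + l^2*(34 - 42*n) + l*(18*n^2 - 44*n + 22) + 6*n^2 - 10*n + 4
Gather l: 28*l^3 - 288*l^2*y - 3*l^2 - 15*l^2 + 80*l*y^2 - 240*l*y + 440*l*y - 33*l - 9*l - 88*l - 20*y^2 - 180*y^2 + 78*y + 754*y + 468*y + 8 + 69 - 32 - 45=28*l^3 + l^2*(-288*y - 18) + l*(80*y^2 + 200*y - 130) - 200*y^2 + 1300*y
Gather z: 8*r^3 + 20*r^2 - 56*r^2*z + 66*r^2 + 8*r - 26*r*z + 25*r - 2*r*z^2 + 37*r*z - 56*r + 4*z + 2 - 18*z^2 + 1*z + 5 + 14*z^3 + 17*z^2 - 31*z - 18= 8*r^3 + 86*r^2 - 23*r + 14*z^3 + z^2*(-2*r - 1) + z*(-56*r^2 + 11*r - 26) - 11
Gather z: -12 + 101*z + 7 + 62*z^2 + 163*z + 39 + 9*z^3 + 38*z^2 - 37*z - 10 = 9*z^3 + 100*z^2 + 227*z + 24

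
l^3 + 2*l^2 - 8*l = l*(l - 2)*(l + 4)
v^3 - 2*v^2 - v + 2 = (v - 2)*(v - 1)*(v + 1)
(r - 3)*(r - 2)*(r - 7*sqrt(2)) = r^3 - 7*sqrt(2)*r^2 - 5*r^2 + 6*r + 35*sqrt(2)*r - 42*sqrt(2)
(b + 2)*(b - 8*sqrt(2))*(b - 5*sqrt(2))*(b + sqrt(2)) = b^4 - 12*sqrt(2)*b^3 + 2*b^3 - 24*sqrt(2)*b^2 + 54*b^2 + 108*b + 80*sqrt(2)*b + 160*sqrt(2)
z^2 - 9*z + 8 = (z - 8)*(z - 1)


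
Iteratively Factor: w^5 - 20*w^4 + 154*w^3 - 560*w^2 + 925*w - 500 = (w - 5)*(w^4 - 15*w^3 + 79*w^2 - 165*w + 100) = (w - 5)*(w - 4)*(w^3 - 11*w^2 + 35*w - 25) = (w - 5)^2*(w - 4)*(w^2 - 6*w + 5) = (w - 5)^3*(w - 4)*(w - 1)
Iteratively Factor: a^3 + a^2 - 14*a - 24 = (a + 2)*(a^2 - a - 12) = (a + 2)*(a + 3)*(a - 4)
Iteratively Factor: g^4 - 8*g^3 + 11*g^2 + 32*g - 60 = (g - 5)*(g^3 - 3*g^2 - 4*g + 12) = (g - 5)*(g + 2)*(g^2 - 5*g + 6) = (g - 5)*(g - 3)*(g + 2)*(g - 2)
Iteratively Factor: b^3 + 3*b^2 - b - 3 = (b + 3)*(b^2 - 1) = (b - 1)*(b + 3)*(b + 1)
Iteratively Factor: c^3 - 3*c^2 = (c - 3)*(c^2) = c*(c - 3)*(c)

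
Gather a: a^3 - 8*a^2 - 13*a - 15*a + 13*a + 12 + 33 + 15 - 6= a^3 - 8*a^2 - 15*a + 54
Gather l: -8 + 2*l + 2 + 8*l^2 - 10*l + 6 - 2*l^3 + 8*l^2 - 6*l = -2*l^3 + 16*l^2 - 14*l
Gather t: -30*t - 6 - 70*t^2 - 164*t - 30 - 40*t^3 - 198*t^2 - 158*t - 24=-40*t^3 - 268*t^2 - 352*t - 60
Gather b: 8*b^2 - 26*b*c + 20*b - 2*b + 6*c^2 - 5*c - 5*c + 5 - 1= 8*b^2 + b*(18 - 26*c) + 6*c^2 - 10*c + 4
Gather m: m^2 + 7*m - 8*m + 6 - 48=m^2 - m - 42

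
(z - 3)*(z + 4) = z^2 + z - 12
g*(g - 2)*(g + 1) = g^3 - g^2 - 2*g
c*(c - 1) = c^2 - c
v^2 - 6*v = v*(v - 6)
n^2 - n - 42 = (n - 7)*(n + 6)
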